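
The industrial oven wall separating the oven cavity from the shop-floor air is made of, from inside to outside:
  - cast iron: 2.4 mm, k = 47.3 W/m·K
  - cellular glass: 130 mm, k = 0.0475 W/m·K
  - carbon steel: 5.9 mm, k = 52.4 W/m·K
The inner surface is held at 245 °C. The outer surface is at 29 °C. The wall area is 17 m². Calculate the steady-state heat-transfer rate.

Q ≈ 1340 W

Treating each layer as a thermal resistance in series:
R_cast iron = L/(kA) = 0.0024/(47.3×17) = 2.985×10^-6 K/W
R_cellular glass = L/(kA) = 0.13/(0.0475×17) = 0.161 K/W
R_carbon steel = L/(kA) = 0.0059/(52.4×17) = 6.623×10^-6 K/W
R_total = 0.161 K/W
Q = ΔT / R_total = 216 / 0.161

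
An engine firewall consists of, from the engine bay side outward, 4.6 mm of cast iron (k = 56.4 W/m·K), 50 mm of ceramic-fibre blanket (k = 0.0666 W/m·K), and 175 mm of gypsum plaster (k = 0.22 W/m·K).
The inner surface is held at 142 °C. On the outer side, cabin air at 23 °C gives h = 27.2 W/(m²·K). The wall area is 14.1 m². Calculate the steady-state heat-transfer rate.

Q ≈ 1060 W

Treating each layer as a thermal resistance in series:
R_cast iron = L/(kA) = 0.0046/(56.4×14.1) = 5.784×10^-6 K/W
R_ceramic-fibre blanket = L/(kA) = 0.05/(0.0666×14.1) = 0.05324 K/W
R_gypsum plaster = L/(kA) = 0.175/(0.22×14.1) = 0.05642 K/W
R_outer film = 1/(h_o·A) = 1/(27.2×14.1) = 0.002607 K/W
R_total = 0.1123 K/W
Q = ΔT / R_total = 119 / 0.1123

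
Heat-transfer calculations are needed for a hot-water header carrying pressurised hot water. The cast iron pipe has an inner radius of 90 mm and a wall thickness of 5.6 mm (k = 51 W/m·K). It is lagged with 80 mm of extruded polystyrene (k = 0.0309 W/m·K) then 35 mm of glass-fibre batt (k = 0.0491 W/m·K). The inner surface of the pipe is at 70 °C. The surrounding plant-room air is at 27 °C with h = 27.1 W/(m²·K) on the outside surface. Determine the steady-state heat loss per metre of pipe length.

Per-layer cylindrical resistances, series-summed:
R_cast iron pipe wall = ln(95.6/90)/(2π×51×1) = 1.884×10^-4 K/W
R_extruded polystyrene = ln(175.6/95.6)/(2π×0.0309×1) = 3.132 K/W
R_glass-fibre batt = ln(210.6/175.6)/(2π×0.0491×1) = 0.5891 K/W
R_outer film = 1/(h_o·2πr_oL) = 1/(27.1×2π×0.2106×1) = 0.02789 K/W
R_total = 3.749 K/W
Q = ΔT/R_total = 43/3.749

q′ ≈ 11.5 W/m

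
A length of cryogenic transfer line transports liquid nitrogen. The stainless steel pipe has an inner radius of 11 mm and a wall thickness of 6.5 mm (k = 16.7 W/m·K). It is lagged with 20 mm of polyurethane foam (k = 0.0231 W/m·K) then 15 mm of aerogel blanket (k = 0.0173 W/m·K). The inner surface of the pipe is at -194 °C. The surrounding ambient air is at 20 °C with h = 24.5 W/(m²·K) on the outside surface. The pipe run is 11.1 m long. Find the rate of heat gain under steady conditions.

Per-layer cylindrical resistances, series-summed:
R_stainless steel pipe wall = ln(17.5/11)/(2π×16.7×11.1) = 3.986×10^-4 K/W
R_polyurethane foam = ln(37.5/17.5)/(2π×0.0231×11.1) = 0.4731 K/W
R_aerogel blanket = ln(52.5/37.5)/(2π×0.0173×11.1) = 0.2789 K/W
R_outer film = 1/(h_o·2πr_oL) = 1/(24.5×2π×0.0525×11.1) = 0.01115 K/W
R_total = 0.7635 K/W
Q = ΔT/R_total = 214/0.7635

Q ≈ 280 W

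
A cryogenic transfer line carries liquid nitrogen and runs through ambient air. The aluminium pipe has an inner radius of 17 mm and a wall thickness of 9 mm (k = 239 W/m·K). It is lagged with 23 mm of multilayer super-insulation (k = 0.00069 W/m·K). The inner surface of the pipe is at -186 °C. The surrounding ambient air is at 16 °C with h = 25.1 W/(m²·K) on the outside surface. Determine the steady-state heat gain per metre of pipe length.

Per-layer cylindrical resistances, series-summed:
R_aluminium pipe wall = ln(26/17)/(2π×239×1) = 2.829×10^-4 K/W
R_multilayer super-insulation = ln(49/26)/(2π×0.00069×1) = 146.2 K/W
R_outer film = 1/(h_o·2πr_oL) = 1/(25.1×2π×0.049×1) = 0.1294 K/W
R_total = 146.3 K/W
Q = ΔT/R_total = 202/146.3

q′ ≈ 1.38 W/m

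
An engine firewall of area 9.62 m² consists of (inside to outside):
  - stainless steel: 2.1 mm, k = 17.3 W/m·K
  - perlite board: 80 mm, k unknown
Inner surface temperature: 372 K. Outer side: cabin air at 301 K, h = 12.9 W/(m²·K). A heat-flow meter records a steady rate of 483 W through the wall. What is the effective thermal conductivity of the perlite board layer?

k ≈ 0.0599 W/(m·K)

Using the resistance-network approach (series):
R_stainless steel = L/(kA) = 0.0021/(17.3×9.62) = 1.262×10^-5 K/W
R_outer film = 1/(h_o·A) = 1/(12.9×9.62) = 0.008058 K/W
Sum of known resistances R_other = 0.008071 K/W
Total R = ΔT/Q = 71/483 = 0.147 K/W
R_perlite board = R_total − R_other = 0.1389 K/W
k = L/(R·A) = 0.08/(0.1389×9.62)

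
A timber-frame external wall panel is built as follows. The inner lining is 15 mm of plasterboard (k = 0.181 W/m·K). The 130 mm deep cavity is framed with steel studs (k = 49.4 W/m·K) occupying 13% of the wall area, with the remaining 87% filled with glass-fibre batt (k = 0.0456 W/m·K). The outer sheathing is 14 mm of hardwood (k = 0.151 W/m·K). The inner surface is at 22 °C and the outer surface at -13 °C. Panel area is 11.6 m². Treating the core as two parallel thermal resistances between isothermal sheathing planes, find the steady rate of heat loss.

Q ≈ 2070 W

Sheathing layers in series; stud and cavity paths in parallel between them.
R_inner = 0.015/(0.181×11.6) = 0.007144 K/W
R_stud  = 0.13/(49.4×0.13×11.6) = 0.001745 K/W
R_cav   = 0.13/(0.0456×0.87×11.6) = 0.2825 K/W
1/R_core = 1/R_stud + 1/R_cav → R_core = 0.001734 K/W
R_outer = 0.014/(0.151×11.6) = 0.007993 K/W
R_total = 0.01687 K/W
Q = ΔT/R_total = 35/0.01687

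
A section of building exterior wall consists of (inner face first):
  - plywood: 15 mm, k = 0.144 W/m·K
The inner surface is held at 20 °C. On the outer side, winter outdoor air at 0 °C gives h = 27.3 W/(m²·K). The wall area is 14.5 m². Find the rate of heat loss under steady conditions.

Q ≈ 2060 W

Treating each layer as a thermal resistance in series:
R_plywood = L/(kA) = 0.015/(0.144×14.5) = 0.007184 K/W
R_outer film = 1/(h_o·A) = 1/(27.3×14.5) = 0.002526 K/W
R_total = 0.00971 K/W
Q = ΔT / R_total = 20 / 0.00971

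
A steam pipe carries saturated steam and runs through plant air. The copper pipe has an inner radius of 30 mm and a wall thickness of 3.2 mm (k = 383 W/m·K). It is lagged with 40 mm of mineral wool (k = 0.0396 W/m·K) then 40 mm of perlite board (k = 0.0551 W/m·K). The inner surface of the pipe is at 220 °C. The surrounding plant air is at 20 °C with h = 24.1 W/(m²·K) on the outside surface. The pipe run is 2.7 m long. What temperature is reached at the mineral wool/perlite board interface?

Cylindrical conduction, so R = ln(r₂/r₁)/(2πkL) per layer, in series:
R_copper pipe wall = ln(33.2/30)/(2π×383×2.7) = 1.56×10^-5 K/W
R_mineral wool = ln(73.2/33.2)/(2π×0.0396×2.7) = 1.177 K/W
R_perlite board = ln(113.2/73.2)/(2π×0.0551×2.7) = 0.4664 K/W
R_outer film = 1/(h_o·2πr_oL) = 1/(24.1×2π×0.1132×2.7) = 0.02161 K/W
R_total = 1.665 K/W
Q = ΔT/R_total = 200/1.665
Q = 120 W
T_interface = T_inner − Q·ΣR(inner→interface) = 220 − 120×1.177

T ≈ 78.6 °C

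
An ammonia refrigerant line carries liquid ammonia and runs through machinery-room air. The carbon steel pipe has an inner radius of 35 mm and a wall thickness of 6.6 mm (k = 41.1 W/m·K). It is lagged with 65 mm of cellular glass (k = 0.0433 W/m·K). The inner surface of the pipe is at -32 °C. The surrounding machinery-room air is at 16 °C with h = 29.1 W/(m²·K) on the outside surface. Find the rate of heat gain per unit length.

For a radial system each layer contributes R = ln(r_out/r_in)/(2πkL); films add R = 1/(hA).
R_carbon steel pipe wall = ln(41.6/35)/(2π×41.1×1) = 6.69×10^-4 K/W
R_cellular glass = ln(106.6/41.6)/(2π×0.0433×1) = 3.459 K/W
R_outer film = 1/(h_o·2πr_oL) = 1/(29.1×2π×0.1066×1) = 0.05131 K/W
R_total = 3.511 K/W
Q = ΔT/R_total = 48/3.511

q′ ≈ 13.7 W/m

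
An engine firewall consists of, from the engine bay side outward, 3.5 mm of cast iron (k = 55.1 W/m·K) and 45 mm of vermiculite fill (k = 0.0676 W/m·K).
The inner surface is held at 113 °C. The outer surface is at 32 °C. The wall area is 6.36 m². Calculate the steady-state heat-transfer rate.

Treating each layer as a thermal resistance in series:
R_cast iron = L/(kA) = 0.0035/(55.1×6.36) = 9.988×10^-6 K/W
R_vermiculite fill = L/(kA) = 0.045/(0.0676×6.36) = 0.1047 K/W
R_total = 0.1047 K/W
Q = ΔT / R_total = 81 / 0.1047

Q ≈ 774 W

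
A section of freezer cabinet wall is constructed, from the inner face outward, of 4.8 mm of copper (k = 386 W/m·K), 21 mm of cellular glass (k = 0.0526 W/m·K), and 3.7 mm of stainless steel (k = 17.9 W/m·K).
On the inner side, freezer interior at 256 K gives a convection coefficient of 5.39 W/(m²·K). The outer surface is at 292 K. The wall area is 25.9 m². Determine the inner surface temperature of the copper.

Using the resistance-network approach (series):
R_inner film = 1/(h_i·A) = 1/(5.39×25.9) = 0.007163 K/W
R_copper = L/(kA) = 0.0048/(386×25.9) = 4.801×10^-7 K/W
R_cellular glass = L/(kA) = 0.021/(0.0526×25.9) = 0.01541 K/W
R_stainless steel = L/(kA) = 0.0037/(17.9×25.9) = 7.981×10^-6 K/W
R_total = 0.02259 K/W;  Q = ΔT/R_total = 36/0.02259 = 1594 W
T_interface = T_inner + Q·ΣR(inner→interface) = 256 + 1590×0.007163

T ≈ 267 K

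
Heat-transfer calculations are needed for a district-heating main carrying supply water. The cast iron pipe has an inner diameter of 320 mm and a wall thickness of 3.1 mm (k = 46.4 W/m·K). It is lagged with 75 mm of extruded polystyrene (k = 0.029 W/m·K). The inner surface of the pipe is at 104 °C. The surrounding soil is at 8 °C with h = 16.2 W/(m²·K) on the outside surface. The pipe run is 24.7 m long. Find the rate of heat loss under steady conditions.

Q ≈ 1120 W

For a radial system each layer contributes R = ln(r_out/r_in)/(2πkL); films add R = 1/(hA).
R_cast iron pipe wall = ln(163.1/160)/(2π×46.4×24.7) = 2.665×10^-6 K/W
R_extruded polystyrene = ln(238.1/163.1)/(2π×0.029×24.7) = 0.08406 K/W
R_outer film = 1/(h_o·2πr_oL) = 1/(16.2×2π×0.2381×24.7) = 0.001671 K/W
R_total = 0.08573 K/W
Q = ΔT/R_total = 96/0.08573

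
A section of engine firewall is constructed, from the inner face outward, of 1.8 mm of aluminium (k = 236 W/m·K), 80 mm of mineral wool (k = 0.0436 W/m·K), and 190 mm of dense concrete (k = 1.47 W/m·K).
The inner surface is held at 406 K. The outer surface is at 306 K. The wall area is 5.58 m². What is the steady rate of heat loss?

Q ≈ 284 W

Series thermal resistances:
R_aluminium = L/(kA) = 0.0018/(236×5.58) = 1.367×10^-6 K/W
R_mineral wool = L/(kA) = 0.08/(0.0436×5.58) = 0.3288 K/W
R_dense concrete = L/(kA) = 0.19/(1.47×5.58) = 0.02316 K/W
R_total = 0.352 K/W
Q = ΔT / R_total = 100 / 0.352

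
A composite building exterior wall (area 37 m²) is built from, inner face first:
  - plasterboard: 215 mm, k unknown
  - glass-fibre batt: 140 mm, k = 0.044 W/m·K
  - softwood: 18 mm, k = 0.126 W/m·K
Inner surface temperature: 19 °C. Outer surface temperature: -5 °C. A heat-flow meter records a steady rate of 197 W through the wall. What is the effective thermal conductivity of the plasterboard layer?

Thermal resistances in series:
R_glass-fibre batt = L/(kA) = 0.14/(0.044×37) = 0.086 K/W
R_softwood = L/(kA) = 0.018/(0.126×37) = 0.003861 K/W
Sum of known resistances R_other = 0.08986 K/W
Total R = ΔT/Q = 24/197 = 0.1218 K/W
R_plasterboard = R_total − R_other = 0.03197 K/W
k = L/(R·A) = 0.215/(0.03197×37)

k ≈ 0.182 W/(m·K)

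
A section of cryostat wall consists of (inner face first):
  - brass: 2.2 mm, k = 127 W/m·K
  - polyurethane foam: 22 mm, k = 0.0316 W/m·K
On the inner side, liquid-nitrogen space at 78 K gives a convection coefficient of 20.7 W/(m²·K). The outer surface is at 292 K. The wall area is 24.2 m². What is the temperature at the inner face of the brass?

T ≈ 91.9 K

Thermal resistances in series:
R_inner film = 1/(h_i·A) = 1/(20.7×24.2) = 0.001996 K/W
R_brass = L/(kA) = 0.0022/(127×24.2) = 7.158×10^-7 K/W
R_polyurethane foam = L/(kA) = 0.022/(0.0316×24.2) = 0.02877 K/W
R_total = 0.03077 K/W;  Q = ΔT/R_total = 214/0.03077 = 6956 W
T_interface = T_inner + Q·ΣR(inner→interface) = 78 + 6960×0.001996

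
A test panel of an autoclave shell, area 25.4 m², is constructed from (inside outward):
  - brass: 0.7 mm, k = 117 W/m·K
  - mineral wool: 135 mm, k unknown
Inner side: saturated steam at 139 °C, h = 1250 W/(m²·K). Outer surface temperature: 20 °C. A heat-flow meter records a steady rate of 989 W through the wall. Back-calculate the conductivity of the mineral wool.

Thermal resistances in series:
R_inner film = 1/(h_i·A) = 1/(1250×25.4) = 3.15×10^-5 K/W
R_brass = L/(kA) = 0.0007/(117×25.4) = 2.355×10^-7 K/W
Sum of known resistances R_other = 3.173×10^-5 K/W
Total R = ΔT/Q = 119/989 = 0.1203 K/W
R_mineral wool = R_total − R_other = 0.1203 K/W
k = L/(R·A) = 0.135/(0.1203×25.4)

k ≈ 0.0442 W/(m·K)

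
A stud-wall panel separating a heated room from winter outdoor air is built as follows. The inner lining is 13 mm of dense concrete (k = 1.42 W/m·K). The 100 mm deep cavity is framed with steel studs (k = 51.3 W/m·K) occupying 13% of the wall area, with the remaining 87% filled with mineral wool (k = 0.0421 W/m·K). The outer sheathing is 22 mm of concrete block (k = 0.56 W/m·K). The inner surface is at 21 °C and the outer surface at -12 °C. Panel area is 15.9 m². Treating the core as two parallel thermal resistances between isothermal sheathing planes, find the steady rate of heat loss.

Q ≈ 8280 W

Sheathing layers in series; stud and cavity paths in parallel between them.
R_inner = 0.013/(1.42×15.9) = 5.758×10^-4 K/W
R_stud  = 0.1/(51.3×0.13×15.9) = 9.431×10^-4 K/W
R_cav   = 0.1/(0.0421×0.87×15.9) = 0.1717 K/W
1/R_core = 1/R_stud + 1/R_cav → R_core = 9.379×10^-4 K/W
R_outer = 0.022/(0.56×15.9) = 0.002471 K/W
R_total = 0.003984 K/W
Q = ΔT/R_total = 33/0.003984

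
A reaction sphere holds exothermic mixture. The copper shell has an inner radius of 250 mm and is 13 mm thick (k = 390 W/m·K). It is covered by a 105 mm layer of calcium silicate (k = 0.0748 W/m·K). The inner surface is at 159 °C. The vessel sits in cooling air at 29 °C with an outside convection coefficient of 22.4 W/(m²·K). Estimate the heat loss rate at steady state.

Q ≈ 110 W

Each spherical layer contributes R = (1/r_i − 1/r_o)/(4πk):
R_copper shell = (1/0.25 − 1/0.263)/(4π×390) = 4.034×10^-5 K/W
R_calcium silicate = (1/0.263 − 1/0.368)/(4π×0.0748) = 1.154 K/W
R_outer film = 1/(h·4πr_o²) = 1/(22.4×4π×0.368²) = 0.02623 K/W
R_total = 1.18 K/W
Q = ΔT/R_total = 130/1.18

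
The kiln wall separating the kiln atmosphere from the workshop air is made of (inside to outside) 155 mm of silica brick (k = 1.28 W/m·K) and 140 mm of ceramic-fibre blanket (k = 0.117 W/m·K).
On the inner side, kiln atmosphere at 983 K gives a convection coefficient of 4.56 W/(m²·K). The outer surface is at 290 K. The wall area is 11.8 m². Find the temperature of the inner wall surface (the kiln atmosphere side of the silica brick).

T ≈ 884 K

Model the wall as resistances in series:
R_inner film = 1/(h_i·A) = 1/(4.56×11.8) = 0.01858 K/W
R_silica brick = L/(kA) = 0.155/(1.28×11.8) = 0.01026 K/W
R_ceramic-fibre blanket = L/(kA) = 0.14/(0.117×11.8) = 0.1014 K/W
R_total = 0.1303 K/W;  Q = ΔT/R_total = 693/0.1303 = 5320 W
T_interface = T_inner − Q·ΣR(inner→interface) = 983 − 5320×0.01858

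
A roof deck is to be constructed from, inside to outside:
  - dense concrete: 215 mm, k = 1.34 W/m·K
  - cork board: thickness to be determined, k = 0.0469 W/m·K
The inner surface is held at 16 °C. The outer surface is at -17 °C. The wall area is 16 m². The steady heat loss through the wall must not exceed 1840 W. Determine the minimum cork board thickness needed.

Thermal resistances in series:
R_dense concrete = L/(kA) = 0.215/(1.34×16) = 0.01003 K/W
Sum of the known resistances R_other = 0.01003 K/W
Required total resistance R_tot = ΔT/Q_allow = 33/1840 = 0.01793 K/W
R_cork board = R_tot − R_other = 0.007907 K/W
L = R·k·A = 0.007907×0.0469×16

L ≈ 5.93 mm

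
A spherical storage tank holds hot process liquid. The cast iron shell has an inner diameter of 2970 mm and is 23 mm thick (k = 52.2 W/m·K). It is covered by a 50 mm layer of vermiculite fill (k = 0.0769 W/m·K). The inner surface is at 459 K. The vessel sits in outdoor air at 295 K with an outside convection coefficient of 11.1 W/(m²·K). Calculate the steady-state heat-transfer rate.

Q ≈ 6560 W

Radial (spherical) resistances in series:
R_cast iron shell = (1/1.485 − 1/1.508)/(4π×52.2) = 1.566×10^-5 K/W
R_vermiculite fill = (1/1.508 − 1/1.558)/(4π×0.0769) = 0.02202 K/W
R_outer film = 1/(h·4πr_o²) = 1/(11.1×4π×1.558²) = 0.002953 K/W
R_total = 0.02499 K/W
Q = ΔT/R_total = 164/0.02499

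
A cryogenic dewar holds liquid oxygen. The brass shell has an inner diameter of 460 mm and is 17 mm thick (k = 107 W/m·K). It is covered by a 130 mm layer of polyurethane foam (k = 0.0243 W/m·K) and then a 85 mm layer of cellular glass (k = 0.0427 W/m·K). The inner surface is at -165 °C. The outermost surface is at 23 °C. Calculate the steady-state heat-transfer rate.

Q ≈ 34.3 W

Each spherical layer contributes R = (1/r_i − 1/r_o)/(4πk):
R_brass shell = (1/0.23 − 1/0.247)/(4π×107) = 2.226×10^-4 K/W
R_polyurethane foam = (1/0.247 − 1/0.377)/(4π×0.0243) = 4.572 K/W
R_cellular glass = (1/0.377 − 1/0.462)/(4π×0.0427) = 0.9095 K/W
R_total = 5.482 K/W
Q = ΔT/R_total = 188/5.482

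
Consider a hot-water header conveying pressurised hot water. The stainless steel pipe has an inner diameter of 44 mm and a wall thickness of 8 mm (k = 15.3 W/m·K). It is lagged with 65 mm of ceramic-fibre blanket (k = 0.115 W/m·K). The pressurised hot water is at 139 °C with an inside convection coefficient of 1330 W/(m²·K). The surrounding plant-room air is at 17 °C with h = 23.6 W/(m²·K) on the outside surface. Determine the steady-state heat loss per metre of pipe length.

q′ ≈ 72.8 W/m

For a radial system each layer contributes R = ln(r_out/r_in)/(2πkL); films add R = 1/(hA).
R_inner film = 1/(h_i·2πr₁L) = 1/(1330×2π×0.022×1) = 0.005439 K/W
R_stainless steel pipe wall = ln(30/22)/(2π×15.3×1) = 0.003226 K/W
R_ceramic-fibre blanket = ln(95/30)/(2π×0.115×1) = 1.595 K/W
R_outer film = 1/(h_o·2πr_oL) = 1/(23.6×2π×0.095×1) = 0.07099 K/W
R_total = 1.675 K/W
Q = ΔT/R_total = 122/1.675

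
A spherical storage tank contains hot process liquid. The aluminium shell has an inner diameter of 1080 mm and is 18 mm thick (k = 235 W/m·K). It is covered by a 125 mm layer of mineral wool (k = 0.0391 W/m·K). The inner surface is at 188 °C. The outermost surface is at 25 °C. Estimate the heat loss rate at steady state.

Each spherical layer contributes R = (1/r_i − 1/r_o)/(4πk):
R_aluminium shell = (1/0.54 − 1/0.558)/(4π×235) = 2.023×10^-5 K/W
R_mineral wool = (1/0.558 − 1/0.683)/(4π×0.0391) = 0.6675 K/W
R_total = 0.6675 K/W
Q = ΔT/R_total = 163/0.6675

Q ≈ 244 W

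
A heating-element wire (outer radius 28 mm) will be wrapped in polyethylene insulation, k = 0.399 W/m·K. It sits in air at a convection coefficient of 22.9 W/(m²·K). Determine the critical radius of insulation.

r_cr ≈ 17.4 mm

For a cylinder r_cr = k/h = 0.399/22.9
r_cr = 17.4 mm; since the bare radius (28 mm) is above r_cr, any added insulation will reduce heat loss.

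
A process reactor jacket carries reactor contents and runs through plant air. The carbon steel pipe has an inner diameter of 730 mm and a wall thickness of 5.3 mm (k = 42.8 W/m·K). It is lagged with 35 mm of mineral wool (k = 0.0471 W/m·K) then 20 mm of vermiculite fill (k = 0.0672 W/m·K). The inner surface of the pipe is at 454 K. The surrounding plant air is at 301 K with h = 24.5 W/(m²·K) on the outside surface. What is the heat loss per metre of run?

Radial resistances (cylindrical: R_cond = ln(r_o/r_i)/(2πkL), R_conv = 1/(h·2πrL)):
R_carbon steel pipe wall = ln(370.3/365)/(2π×42.8×1) = 5.361×10^-5 K/W
R_mineral wool = ln(405.3/370.3)/(2π×0.0471×1) = 0.3052 K/W
R_vermiculite fill = ln(425.3/405.3)/(2π×0.0672×1) = 0.1141 K/W
R_outer film = 1/(h_o·2πr_oL) = 1/(24.5×2π×0.4253×1) = 0.01527 K/W
R_total = 0.4346 K/W
Q = ΔT/R_total = 153/0.4346

q′ ≈ 352 W/m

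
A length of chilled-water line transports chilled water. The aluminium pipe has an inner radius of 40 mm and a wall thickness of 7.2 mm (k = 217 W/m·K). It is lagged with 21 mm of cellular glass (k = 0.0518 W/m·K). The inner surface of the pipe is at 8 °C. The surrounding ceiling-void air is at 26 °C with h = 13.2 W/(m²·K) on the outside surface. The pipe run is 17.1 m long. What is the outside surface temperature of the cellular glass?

Per-layer cylindrical resistances, series-summed:
R_aluminium pipe wall = ln(47.2/40)/(2π×217×17.1) = 7.099×10^-6 K/W
R_cellular glass = ln(68.2/47.2)/(2π×0.0518×17.1) = 0.06613 K/W
R_outer film = 1/(h_o·2πr_oL) = 1/(13.2×2π×0.0682×17.1) = 0.01034 K/W
R_total = 0.07648 K/W
Q = ΔT/R_total = 18/0.07648
Q = 235 W
T_interface = T_inner + Q·ΣR(inner→interface) = 8 + 235×0.06614

T ≈ 23.6 °C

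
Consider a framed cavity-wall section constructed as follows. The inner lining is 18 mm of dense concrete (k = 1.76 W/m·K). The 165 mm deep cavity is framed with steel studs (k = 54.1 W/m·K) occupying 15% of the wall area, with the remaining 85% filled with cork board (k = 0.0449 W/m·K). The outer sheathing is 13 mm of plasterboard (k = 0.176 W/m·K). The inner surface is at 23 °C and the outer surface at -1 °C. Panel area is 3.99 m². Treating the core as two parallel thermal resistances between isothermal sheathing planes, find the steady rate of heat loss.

Sheathing layers in series; stud and cavity paths in parallel between them.
R_inner = 0.018/(1.76×3.99) = 0.002563 K/W
R_stud  = 0.165/(54.1×0.15×3.99) = 0.005096 K/W
R_cav   = 0.165/(0.0449×0.85×3.99) = 1.084 K/W
1/R_core = 1/R_stud + 1/R_cav → R_core = 0.005072 K/W
R_outer = 0.013/(0.176×3.99) = 0.01851 K/W
R_total = 0.02615 K/W
Q = ΔT/R_total = 24/0.02615

Q ≈ 918 W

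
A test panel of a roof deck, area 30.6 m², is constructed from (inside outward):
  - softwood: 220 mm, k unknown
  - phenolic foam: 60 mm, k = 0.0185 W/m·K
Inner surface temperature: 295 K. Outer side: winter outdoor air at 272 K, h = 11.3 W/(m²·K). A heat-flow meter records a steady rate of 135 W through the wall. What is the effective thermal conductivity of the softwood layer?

k ≈ 0.117 W/(m·K)

Thermal resistances in series:
R_phenolic foam = L/(kA) = 0.06/(0.0185×30.6) = 0.106 K/W
R_outer film = 1/(h_o·A) = 1/(11.3×30.6) = 0.002892 K/W
Sum of known resistances R_other = 0.1089 K/W
Total R = ΔT/Q = 23/135 = 0.1704 K/W
R_softwood = R_total − R_other = 0.06149 K/W
k = L/(R·A) = 0.22/(0.06149×30.6)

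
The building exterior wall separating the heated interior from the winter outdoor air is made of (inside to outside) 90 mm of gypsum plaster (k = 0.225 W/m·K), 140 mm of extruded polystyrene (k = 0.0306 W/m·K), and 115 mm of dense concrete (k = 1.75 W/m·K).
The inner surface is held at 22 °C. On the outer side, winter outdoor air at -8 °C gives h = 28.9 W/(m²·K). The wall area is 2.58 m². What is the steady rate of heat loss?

Treating each layer as a thermal resistance in series:
R_gypsum plaster = L/(kA) = 0.09/(0.225×2.58) = 0.155 K/W
R_extruded polystyrene = L/(kA) = 0.14/(0.0306×2.58) = 1.773 K/W
R_dense concrete = L/(kA) = 0.115/(1.75×2.58) = 0.02547 K/W
R_outer film = 1/(h_o·A) = 1/(28.9×2.58) = 0.01341 K/W
R_total = 1.967 K/W
Q = ΔT / R_total = 30 / 1.967

Q ≈ 15.2 W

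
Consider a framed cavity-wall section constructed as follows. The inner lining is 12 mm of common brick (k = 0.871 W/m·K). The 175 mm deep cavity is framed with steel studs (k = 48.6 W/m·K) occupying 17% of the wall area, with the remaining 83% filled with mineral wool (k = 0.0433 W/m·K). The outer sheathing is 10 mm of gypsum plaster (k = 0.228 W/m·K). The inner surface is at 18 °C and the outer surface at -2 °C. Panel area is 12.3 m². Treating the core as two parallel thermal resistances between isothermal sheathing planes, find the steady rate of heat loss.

Q ≈ 3120 W

Sheathing layers in series; stud and cavity paths in parallel between them.
R_inner = 0.012/(0.871×12.3) = 0.00112 K/W
R_stud  = 0.175/(48.6×0.17×12.3) = 0.001722 K/W
R_cav   = 0.175/(0.0433×0.83×12.3) = 0.3959 K/W
1/R_core = 1/R_stud + 1/R_cav → R_core = 0.001715 K/W
R_outer = 0.01/(0.228×12.3) = 0.003566 K/W
R_total = 0.006401 K/W
Q = ΔT/R_total = 20/0.006401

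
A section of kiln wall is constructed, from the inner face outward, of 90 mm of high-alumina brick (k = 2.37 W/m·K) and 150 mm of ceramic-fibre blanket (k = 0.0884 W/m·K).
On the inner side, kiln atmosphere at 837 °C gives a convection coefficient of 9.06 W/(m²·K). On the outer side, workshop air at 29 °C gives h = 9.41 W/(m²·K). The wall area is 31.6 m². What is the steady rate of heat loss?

Model the wall as resistances in series:
R_inner film = 1/(h_i·A) = 1/(9.06×31.6) = 0.003493 K/W
R_high-alumina brick = L/(kA) = 0.09/(2.37×31.6) = 0.001202 K/W
R_ceramic-fibre blanket = L/(kA) = 0.15/(0.0884×31.6) = 0.0537 K/W
R_outer film = 1/(h_o·A) = 1/(9.41×31.6) = 0.003363 K/W
R_total = 0.06175 K/W
Q = ΔT / R_total = 808 / 0.06175

Q ≈ 13100 W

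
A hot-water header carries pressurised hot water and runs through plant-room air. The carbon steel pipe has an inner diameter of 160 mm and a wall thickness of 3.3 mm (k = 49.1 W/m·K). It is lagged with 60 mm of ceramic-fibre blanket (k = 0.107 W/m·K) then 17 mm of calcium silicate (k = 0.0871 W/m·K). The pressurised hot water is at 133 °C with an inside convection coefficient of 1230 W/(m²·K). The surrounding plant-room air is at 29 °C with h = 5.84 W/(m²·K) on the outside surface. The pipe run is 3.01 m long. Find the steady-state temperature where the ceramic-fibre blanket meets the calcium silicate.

T ≈ 61.9 °C

For a radial system each layer contributes R = ln(r_out/r_in)/(2πkL); films add R = 1/(hA).
R_inner film = 1/(h_i·2πr₁L) = 1/(1230×2π×0.08×3.01) = 5.374×10^-4 K/W
R_carbon steel pipe wall = ln(83.3/80)/(2π×49.1×3.01) = 4.353×10^-5 K/W
R_ceramic-fibre blanket = ln(143.3/83.3)/(2π×0.107×3.01) = 0.2681 K/W
R_calcium silicate = ln(160.3/143.3)/(2π×0.0871×3.01) = 0.06806 K/W
R_outer film = 1/(h_o·2πr_oL) = 1/(5.84×2π×0.1603×3.01) = 0.05648 K/W
R_total = 0.3932 K/W
Q = ΔT/R_total = 104/0.3932
Q = 264 W
T_interface = T_inner − Q·ΣR(inner→interface) = 133 − 264×0.2687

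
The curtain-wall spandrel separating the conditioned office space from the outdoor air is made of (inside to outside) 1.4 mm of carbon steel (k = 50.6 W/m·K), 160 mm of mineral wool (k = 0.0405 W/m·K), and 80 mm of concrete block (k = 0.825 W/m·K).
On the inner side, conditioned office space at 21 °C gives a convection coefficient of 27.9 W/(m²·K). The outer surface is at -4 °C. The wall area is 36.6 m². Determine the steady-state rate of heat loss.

Q ≈ 224 W

Treating each layer as a thermal resistance in series:
R_inner film = 1/(h_i·A) = 1/(27.9×36.6) = 9.793×10^-4 K/W
R_carbon steel = L/(kA) = 0.0014/(50.6×36.6) = 7.56×10^-7 K/W
R_mineral wool = L/(kA) = 0.16/(0.0405×36.6) = 0.1079 K/W
R_concrete block = L/(kA) = 0.08/(0.825×36.6) = 0.002649 K/W
R_total = 0.1116 K/W
Q = ΔT / R_total = 25 / 0.1116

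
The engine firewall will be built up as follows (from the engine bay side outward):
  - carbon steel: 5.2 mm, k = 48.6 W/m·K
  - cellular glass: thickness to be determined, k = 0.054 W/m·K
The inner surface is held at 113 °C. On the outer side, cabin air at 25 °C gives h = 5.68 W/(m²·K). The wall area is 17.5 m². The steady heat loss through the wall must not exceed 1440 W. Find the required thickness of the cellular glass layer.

Series thermal resistances:
R_carbon steel = L/(kA) = 0.0052/(48.6×17.5) = 6.114×10^-6 K/W
R_outer film = 1/(h_o·A) = 1/(5.68×17.5) = 0.01006 K/W
Sum of the known resistances R_other = 0.01007 K/W
Required total resistance R_tot = ΔT/Q_allow = 88/1440 = 0.06111 K/W
R_cellular glass = R_tot − R_other = 0.05104 K/W
L = R·k·A = 0.05104×0.054×17.5

L ≈ 48.2 mm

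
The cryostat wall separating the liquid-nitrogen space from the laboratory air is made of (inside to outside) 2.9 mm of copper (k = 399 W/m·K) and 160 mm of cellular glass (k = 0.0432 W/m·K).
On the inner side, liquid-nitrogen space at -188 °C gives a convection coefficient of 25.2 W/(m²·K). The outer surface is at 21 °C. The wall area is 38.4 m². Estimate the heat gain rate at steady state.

Q ≈ 2140 W

Series thermal resistances:
R_inner film = 1/(h_i·A) = 1/(25.2×38.4) = 0.001033 K/W
R_copper = L/(kA) = 0.0029/(399×38.4) = 1.893×10^-7 K/W
R_cellular glass = L/(kA) = 0.16/(0.0432×38.4) = 0.09645 K/W
R_total = 0.09748 K/W
Q = ΔT / R_total = 209 / 0.09748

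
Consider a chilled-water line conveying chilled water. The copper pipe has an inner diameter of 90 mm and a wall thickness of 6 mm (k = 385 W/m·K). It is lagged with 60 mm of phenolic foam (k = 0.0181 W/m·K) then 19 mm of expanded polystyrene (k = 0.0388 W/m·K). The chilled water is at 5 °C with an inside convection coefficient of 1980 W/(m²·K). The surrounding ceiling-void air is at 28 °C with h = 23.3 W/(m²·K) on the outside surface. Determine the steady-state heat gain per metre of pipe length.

q′ ≈ 3.05 W/m

For a radial system each layer contributes R = ln(r_out/r_in)/(2πkL); films add R = 1/(hA).
R_inner film = 1/(h_i·2πr₁L) = 1/(1980×2π×0.045×1) = 0.001786 K/W
R_copper pipe wall = ln(51/45)/(2π×385×1) = 5.174×10^-5 K/W
R_phenolic foam = ln(111/51)/(2π×0.0181×1) = 6.838 K/W
R_expanded polystyrene = ln(130/111)/(2π×0.0388×1) = 0.6481 K/W
R_outer film = 1/(h_o·2πr_oL) = 1/(23.3×2π×0.13×1) = 0.05254 K/W
R_total = 7.541 K/W
Q = ΔT/R_total = 23/7.541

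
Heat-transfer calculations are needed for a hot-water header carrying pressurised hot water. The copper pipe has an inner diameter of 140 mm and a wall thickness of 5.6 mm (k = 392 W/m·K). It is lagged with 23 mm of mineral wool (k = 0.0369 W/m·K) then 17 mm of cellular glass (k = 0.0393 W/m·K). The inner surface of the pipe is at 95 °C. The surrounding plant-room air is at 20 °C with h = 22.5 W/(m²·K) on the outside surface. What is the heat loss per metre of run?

Radial resistances (cylindrical: R_cond = ln(r_o/r_i)/(2πkL), R_conv = 1/(h·2πrL)):
R_copper pipe wall = ln(75.6/70)/(2π×392×1) = 3.125×10^-5 K/W
R_mineral wool = ln(98.6/75.6)/(2π×0.0369×1) = 1.146 K/W
R_cellular glass = ln(115.6/98.6)/(2π×0.0393×1) = 0.6442 K/W
R_outer film = 1/(h_o·2πr_oL) = 1/(22.5×2π×0.1156×1) = 0.06119 K/W
R_total = 1.851 K/W
Q = ΔT/R_total = 75/1.851

q′ ≈ 40.5 W/m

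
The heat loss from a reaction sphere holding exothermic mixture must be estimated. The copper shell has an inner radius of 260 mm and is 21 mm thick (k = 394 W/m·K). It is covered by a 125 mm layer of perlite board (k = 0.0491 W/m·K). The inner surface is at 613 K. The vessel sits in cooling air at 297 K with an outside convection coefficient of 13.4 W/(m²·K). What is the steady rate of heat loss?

Each spherical layer contributes R = (1/r_i − 1/r_o)/(4πk):
R_copper shell = (1/0.26 − 1/0.281)/(4π×394) = 5.805×10^-5 K/W
R_perlite board = (1/0.281 − 1/0.406)/(4π×0.0491) = 1.776 K/W
R_outer film = 1/(h·4πr_o²) = 1/(13.4×4π×0.406²) = 0.03603 K/W
R_total = 1.812 K/W
Q = ΔT/R_total = 316/1.812

Q ≈ 174 W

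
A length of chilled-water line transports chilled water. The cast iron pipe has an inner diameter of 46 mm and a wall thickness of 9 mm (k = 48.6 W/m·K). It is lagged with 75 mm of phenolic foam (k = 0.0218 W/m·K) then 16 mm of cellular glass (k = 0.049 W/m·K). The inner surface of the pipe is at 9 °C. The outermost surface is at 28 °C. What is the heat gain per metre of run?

q′ ≈ 2.05 W/m

Cylindrical conduction, so R = ln(r₂/r₁)/(2πkL) per layer, in series:
R_cast iron pipe wall = ln(32/23)/(2π×48.6×1) = 0.001081 K/W
R_phenolic foam = ln(107/32)/(2π×0.0218×1) = 8.813 K/W
R_cellular glass = ln(123/107)/(2π×0.049×1) = 0.4526 K/W
R_total = 9.266 K/W
Q = ΔT/R_total = 19/9.266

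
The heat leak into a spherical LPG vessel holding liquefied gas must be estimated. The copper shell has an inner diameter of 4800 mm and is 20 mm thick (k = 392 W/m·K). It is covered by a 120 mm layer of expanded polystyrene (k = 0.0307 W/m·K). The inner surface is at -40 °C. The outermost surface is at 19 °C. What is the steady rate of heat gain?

Q ≈ 1170 W

Spherical conduction: R = (1/r_in − 1/r_out)/(4πk) per layer; series-sum.
R_copper shell = (1/2.4 − 1/2.42)/(4π×392) = 6.99×10^-7 K/W
R_expanded polystyrene = (1/2.42 − 1/2.54)/(4π×0.0307) = 0.0506 K/W
R_total = 0.0506 K/W
Q = ΔT/R_total = 59/0.0506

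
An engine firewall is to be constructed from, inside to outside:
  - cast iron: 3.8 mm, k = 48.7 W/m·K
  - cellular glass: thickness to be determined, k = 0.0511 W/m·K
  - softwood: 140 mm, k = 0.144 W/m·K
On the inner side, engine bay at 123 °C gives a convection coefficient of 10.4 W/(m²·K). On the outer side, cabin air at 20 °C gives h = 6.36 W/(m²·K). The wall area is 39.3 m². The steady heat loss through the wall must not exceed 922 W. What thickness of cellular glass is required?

L ≈ 162 mm

Thermal resistances in series:
R_inner film = 1/(h_i·A) = 1/(10.4×39.3) = 0.002447 K/W
R_cast iron = L/(kA) = 0.0038/(48.7×39.3) = 1.985×10^-6 K/W
R_softwood = L/(kA) = 0.14/(0.144×39.3) = 0.02474 K/W
R_outer film = 1/(h_o·A) = 1/(6.36×39.3) = 0.004001 K/W
Sum of the known resistances R_other = 0.03119 K/W
Required total resistance R_tot = ΔT/Q_allow = 103/922 = 0.1117 K/W
R_cellular glass = R_tot − R_other = 0.08053 K/W
L = R·k·A = 0.08053×0.0511×39.3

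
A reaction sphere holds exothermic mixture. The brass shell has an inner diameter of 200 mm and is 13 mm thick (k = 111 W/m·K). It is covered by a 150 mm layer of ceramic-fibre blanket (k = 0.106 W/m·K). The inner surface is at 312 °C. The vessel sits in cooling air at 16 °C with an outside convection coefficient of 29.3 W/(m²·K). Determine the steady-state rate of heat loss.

Spherical conduction: R = (1/r_in − 1/r_out)/(4πk) per layer; series-sum.
R_brass shell = (1/0.1 − 1/0.113)/(4π×111) = 8.248×10^-4 K/W
R_ceramic-fibre blanket = (1/0.113 − 1/0.263)/(4π×0.106) = 3.789 K/W
R_outer film = 1/(h·4πr_o²) = 1/(29.3×4π×0.263²) = 0.03927 K/W
R_total = 3.829 K/W
Q = ΔT/R_total = 296/3.829

Q ≈ 77.3 W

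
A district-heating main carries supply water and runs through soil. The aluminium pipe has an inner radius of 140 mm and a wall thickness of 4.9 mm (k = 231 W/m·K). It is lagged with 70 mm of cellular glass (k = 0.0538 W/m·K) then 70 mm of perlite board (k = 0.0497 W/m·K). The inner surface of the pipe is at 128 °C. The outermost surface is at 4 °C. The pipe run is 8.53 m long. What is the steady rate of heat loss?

Q ≈ 511 W

For a radial system each layer contributes R = ln(r_out/r_in)/(2πkL); films add R = 1/(hA).
R_aluminium pipe wall = ln(144.9/140)/(2π×231×8.53) = 2.779×10^-6 K/W
R_cellular glass = ln(214.9/144.9)/(2π×0.0538×8.53) = 0.1367 K/W
R_perlite board = ln(284.9/214.9)/(2π×0.0497×8.53) = 0.1059 K/W
R_total = 0.2425 K/W
Q = ΔT/R_total = 124/0.2425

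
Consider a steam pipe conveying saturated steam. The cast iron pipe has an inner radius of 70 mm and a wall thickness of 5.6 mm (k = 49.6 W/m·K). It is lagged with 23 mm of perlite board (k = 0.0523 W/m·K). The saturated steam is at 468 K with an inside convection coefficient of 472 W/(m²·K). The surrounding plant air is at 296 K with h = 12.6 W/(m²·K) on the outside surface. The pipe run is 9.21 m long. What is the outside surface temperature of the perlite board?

T ≈ 319 K

For a radial system each layer contributes R = ln(r_out/r_in)/(2πkL); films add R = 1/(hA).
R_inner film = 1/(h_i·2πr₁L) = 1/(472×2π×0.07×9.21) = 5.23×10^-4 K/W
R_cast iron pipe wall = ln(75.6/70)/(2π×49.6×9.21) = 2.681×10^-5 K/W
R_perlite board = ln(98.6/75.6)/(2π×0.0523×9.21) = 0.08776 K/W
R_outer film = 1/(h_o·2πr_oL) = 1/(12.6×2π×0.0986×9.21) = 0.01391 K/W
R_total = 0.1022 K/W
Q = ΔT/R_total = 172/0.1022
Q = 1680 W
T_interface = T_inner − Q·ΣR(inner→interface) = 468 − 1680×0.08831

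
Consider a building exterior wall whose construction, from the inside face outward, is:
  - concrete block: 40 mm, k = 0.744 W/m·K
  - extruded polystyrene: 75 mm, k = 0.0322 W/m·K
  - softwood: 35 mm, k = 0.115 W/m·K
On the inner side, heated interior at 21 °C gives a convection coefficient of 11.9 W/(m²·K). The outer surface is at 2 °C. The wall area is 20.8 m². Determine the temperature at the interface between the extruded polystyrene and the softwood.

T ≈ 4.09 °C

Thermal resistances in series:
R_inner film = 1/(h_i·A) = 1/(11.9×20.8) = 0.00404 K/W
R_concrete block = L/(kA) = 0.04/(0.744×20.8) = 0.002585 K/W
R_extruded polystyrene = L/(kA) = 0.075/(0.0322×20.8) = 0.112 K/W
R_softwood = L/(kA) = 0.035/(0.115×20.8) = 0.01463 K/W
R_total = 0.1332 K/W;  Q = ΔT/R_total = 19/0.1332 = 142.6 W
T_interface = T_inner − Q·ΣR(inner→interface) = 21 − 143×0.1186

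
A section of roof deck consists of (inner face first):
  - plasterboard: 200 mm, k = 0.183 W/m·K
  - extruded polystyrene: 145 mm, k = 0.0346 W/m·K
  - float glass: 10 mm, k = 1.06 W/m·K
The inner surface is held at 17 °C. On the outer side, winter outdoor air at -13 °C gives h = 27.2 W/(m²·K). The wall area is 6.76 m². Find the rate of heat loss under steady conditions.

Q ≈ 38 W

Treating each layer as a thermal resistance in series:
R_plasterboard = L/(kA) = 0.2/(0.183×6.76) = 0.1617 K/W
R_extruded polystyrene = L/(kA) = 0.145/(0.0346×6.76) = 0.6199 K/W
R_float glass = L/(kA) = 0.01/(1.06×6.76) = 0.001396 K/W
R_outer film = 1/(h_o·A) = 1/(27.2×6.76) = 0.005439 K/W
R_total = 0.7884 K/W
Q = ΔT / R_total = 30 / 0.7884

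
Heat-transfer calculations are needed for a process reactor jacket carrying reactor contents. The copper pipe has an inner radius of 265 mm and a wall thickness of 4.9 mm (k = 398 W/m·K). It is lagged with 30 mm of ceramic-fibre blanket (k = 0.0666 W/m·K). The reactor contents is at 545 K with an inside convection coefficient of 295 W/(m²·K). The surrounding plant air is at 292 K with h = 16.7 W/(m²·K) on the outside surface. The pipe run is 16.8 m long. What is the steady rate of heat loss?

Q ≈ 14900 W

Per-layer cylindrical resistances, series-summed:
R_inner film = 1/(h_i·2πr₁L) = 1/(295×2π×0.265×16.8) = 1.212×10^-4 K/W
R_copper pipe wall = ln(269.9/265)/(2π×398×16.8) = 4.361×10^-7 K/W
R_ceramic-fibre blanket = ln(299.9/269.9)/(2π×0.0666×16.8) = 0.01499 K/W
R_outer film = 1/(h_o·2πr_oL) = 1/(16.7×2π×0.2999×16.8) = 0.001892 K/W
R_total = 0.01701 K/W
Q = ΔT/R_total = 253/0.01701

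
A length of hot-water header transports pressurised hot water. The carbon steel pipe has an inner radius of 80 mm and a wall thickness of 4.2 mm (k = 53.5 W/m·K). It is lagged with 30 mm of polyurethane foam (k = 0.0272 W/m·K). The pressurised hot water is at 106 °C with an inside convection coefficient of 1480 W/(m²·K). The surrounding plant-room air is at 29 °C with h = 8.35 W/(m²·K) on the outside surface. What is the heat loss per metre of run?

q′ ≈ 39.5 W/m

Radial resistances (cylindrical: R_cond = ln(r_o/r_i)/(2πkL), R_conv = 1/(h·2πrL)):
R_inner film = 1/(h_i·2πr₁L) = 1/(1480×2π×0.08×1) = 0.001344 K/W
R_carbon steel pipe wall = ln(84.2/80)/(2π×53.5×1) = 1.522×10^-4 K/W
R_polyurethane foam = ln(114.2/84.2)/(2π×0.0272×1) = 1.783 K/W
R_outer film = 1/(h_o·2πr_oL) = 1/(8.35×2π×0.1142×1) = 0.1669 K/W
R_total = 1.952 K/W
Q = ΔT/R_total = 77/1.952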